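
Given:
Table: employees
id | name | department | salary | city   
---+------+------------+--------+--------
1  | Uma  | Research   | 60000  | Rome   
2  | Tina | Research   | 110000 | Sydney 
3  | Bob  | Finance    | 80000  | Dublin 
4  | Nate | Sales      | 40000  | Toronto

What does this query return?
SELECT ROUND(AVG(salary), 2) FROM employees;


SUM(salary) = 290000
COUNT = 4
ROUND(AVG, 2) = ROUND(290000 / 4, 2) = 72500.0

72500.0


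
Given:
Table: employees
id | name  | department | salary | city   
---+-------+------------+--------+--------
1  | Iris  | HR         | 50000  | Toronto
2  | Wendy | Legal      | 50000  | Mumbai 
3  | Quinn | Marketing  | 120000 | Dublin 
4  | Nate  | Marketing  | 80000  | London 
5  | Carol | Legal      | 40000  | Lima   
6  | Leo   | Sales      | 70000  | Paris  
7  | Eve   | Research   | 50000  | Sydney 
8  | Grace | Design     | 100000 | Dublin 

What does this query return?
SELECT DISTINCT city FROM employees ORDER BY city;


All 'city' values (row order): Toronto, Mumbai, Dublin, London, Lima, Paris, Sydney, Dublin
Removing duplicates leaves 7 unique value(s).

7 values:
Dublin
Lima
London
Mumbai
Paris
Sydney
Toronto


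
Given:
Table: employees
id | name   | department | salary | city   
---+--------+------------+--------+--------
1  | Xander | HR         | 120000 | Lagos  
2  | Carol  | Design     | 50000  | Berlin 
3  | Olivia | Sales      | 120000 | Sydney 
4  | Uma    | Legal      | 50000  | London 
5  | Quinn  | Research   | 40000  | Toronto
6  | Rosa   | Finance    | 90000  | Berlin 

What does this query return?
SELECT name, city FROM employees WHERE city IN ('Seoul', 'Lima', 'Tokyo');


Filtering: city IN ('Seoul', 'Lima', 'Tokyo')
Matching: 0 rows

Empty result set (0 rows)


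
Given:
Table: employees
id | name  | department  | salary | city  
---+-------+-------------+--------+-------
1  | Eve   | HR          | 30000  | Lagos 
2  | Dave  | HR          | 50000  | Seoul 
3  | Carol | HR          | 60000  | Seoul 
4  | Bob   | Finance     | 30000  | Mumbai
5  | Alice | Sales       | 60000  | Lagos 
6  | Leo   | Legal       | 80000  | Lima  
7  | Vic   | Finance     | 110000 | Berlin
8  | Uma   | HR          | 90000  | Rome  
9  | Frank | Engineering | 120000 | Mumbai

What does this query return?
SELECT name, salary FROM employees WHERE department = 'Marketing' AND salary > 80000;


Filtering: department = 'Marketing' AND salary > 80000
Matching: 0 rows

Empty result set (0 rows)


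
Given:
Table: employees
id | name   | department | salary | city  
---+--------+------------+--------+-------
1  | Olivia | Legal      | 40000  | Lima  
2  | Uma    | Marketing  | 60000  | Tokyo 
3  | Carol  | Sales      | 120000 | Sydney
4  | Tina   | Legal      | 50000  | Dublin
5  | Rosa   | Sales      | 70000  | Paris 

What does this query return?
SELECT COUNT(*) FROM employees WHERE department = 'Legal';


Counting rows where department = 'Legal'
  Olivia -> MATCH
  Tina -> MATCH


2


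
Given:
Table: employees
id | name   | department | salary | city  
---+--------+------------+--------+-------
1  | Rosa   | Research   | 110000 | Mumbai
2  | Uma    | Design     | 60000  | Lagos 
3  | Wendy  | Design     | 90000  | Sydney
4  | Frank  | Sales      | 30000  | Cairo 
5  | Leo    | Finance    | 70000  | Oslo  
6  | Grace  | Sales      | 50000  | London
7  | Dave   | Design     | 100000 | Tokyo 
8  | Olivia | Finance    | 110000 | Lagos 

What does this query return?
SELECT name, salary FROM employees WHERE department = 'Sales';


Filtering: department = 'Sales'
Matching rows: 2

2 rows:
Frank, 30000
Grace, 50000


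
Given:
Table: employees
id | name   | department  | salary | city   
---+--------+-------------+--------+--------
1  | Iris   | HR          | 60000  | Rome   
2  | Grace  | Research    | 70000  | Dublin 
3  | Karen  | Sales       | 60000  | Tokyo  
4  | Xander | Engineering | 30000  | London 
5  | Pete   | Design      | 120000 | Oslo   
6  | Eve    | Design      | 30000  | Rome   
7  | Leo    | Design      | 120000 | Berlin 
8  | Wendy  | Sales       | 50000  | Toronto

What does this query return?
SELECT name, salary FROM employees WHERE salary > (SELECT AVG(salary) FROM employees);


Subquery: AVG(salary) = 67500.0
Filtering: salary > 67500.0
  Grace (70000) -> MATCH
  Pete (120000) -> MATCH
  Leo (120000) -> MATCH


3 rows:
Grace, 70000
Pete, 120000
Leo, 120000


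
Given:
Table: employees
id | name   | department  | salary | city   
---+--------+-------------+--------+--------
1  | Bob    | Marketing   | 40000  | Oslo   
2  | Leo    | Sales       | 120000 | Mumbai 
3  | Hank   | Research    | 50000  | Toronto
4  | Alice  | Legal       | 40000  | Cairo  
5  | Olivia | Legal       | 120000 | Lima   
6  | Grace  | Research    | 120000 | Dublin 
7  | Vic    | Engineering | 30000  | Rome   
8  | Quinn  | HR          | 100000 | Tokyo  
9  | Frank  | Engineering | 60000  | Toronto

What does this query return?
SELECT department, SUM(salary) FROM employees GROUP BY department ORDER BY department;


Summing salary within each department:
  Engineering: 30000 + 60000 = 90000
  HR: 100000 = 100000
  Legal: 40000 + 120000 = 160000
  Marketing: 40000 = 40000
  Research: 50000 + 120000 = 170000
  Sales: 120000 = 120000


6 groups:
Engineering, 90000
HR, 100000
Legal, 160000
Marketing, 40000
Research, 170000
Sales, 120000


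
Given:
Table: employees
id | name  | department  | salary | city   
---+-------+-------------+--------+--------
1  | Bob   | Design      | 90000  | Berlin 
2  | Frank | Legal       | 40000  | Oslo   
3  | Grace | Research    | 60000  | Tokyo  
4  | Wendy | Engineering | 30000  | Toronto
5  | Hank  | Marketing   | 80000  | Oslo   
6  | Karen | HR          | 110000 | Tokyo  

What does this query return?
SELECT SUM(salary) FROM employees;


SUM(salary) = 90000 + 40000 + 60000 + 30000 + 80000 + 110000 = 410000

410000


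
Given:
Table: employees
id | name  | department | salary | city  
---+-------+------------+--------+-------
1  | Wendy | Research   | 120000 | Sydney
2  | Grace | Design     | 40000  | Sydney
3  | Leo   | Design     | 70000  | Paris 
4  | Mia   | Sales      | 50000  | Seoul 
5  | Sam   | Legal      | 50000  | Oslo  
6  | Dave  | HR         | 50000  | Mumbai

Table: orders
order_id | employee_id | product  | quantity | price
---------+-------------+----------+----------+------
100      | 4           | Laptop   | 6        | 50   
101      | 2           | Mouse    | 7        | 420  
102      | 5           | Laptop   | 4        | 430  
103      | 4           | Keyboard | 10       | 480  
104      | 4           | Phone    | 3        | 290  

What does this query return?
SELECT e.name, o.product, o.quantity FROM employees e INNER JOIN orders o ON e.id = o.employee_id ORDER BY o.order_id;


Joining employees.id = orders.employee_id:
  employee Mia (id=4) -> order Laptop
  employee Grace (id=2) -> order Mouse
  employee Sam (id=5) -> order Laptop
  employee Mia (id=4) -> order Keyboard
  employee Mia (id=4) -> order Phone


5 rows:
Mia, Laptop, 6
Grace, Mouse, 7
Sam, Laptop, 4
Mia, Keyboard, 10
Mia, Phone, 3


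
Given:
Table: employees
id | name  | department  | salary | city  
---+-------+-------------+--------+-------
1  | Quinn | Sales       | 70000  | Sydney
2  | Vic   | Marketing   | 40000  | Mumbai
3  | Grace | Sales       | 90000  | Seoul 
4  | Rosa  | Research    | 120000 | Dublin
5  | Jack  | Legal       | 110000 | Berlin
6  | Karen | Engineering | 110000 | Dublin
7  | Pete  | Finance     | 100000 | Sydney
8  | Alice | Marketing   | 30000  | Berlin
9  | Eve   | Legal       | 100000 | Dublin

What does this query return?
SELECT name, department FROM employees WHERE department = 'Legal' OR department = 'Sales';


Filtering: department = 'Legal' OR 'Sales'
Matching: 4 rows

4 rows:
Quinn, Sales
Grace, Sales
Jack, Legal
Eve, Legal


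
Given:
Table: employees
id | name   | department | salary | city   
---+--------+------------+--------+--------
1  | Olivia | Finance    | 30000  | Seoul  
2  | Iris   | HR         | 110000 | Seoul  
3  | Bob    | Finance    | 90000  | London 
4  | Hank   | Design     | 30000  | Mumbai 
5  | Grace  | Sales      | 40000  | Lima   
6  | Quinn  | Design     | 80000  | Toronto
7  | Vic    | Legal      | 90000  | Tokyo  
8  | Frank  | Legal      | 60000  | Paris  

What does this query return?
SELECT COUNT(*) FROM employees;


COUNT(*) counts all rows

8


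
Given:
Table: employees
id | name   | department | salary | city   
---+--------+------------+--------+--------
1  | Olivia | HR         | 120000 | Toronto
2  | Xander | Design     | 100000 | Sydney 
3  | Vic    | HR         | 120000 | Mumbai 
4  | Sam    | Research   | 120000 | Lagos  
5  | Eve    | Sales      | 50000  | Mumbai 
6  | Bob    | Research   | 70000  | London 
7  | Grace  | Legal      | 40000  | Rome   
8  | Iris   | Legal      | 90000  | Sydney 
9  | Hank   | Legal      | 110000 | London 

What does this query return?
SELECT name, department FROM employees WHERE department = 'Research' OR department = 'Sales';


Filtering: department = 'Research' OR 'Sales'
Matching: 3 rows

3 rows:
Sam, Research
Eve, Sales
Bob, Research


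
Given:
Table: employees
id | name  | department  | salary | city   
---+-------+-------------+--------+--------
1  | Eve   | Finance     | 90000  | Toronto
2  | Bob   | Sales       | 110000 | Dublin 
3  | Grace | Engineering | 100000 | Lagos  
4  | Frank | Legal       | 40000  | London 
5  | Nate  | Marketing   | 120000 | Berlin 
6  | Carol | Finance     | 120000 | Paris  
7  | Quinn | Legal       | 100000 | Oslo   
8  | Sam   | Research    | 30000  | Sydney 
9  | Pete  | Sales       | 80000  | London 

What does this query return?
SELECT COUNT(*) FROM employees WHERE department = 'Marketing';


Counting rows where department = 'Marketing'
  Nate -> MATCH


1


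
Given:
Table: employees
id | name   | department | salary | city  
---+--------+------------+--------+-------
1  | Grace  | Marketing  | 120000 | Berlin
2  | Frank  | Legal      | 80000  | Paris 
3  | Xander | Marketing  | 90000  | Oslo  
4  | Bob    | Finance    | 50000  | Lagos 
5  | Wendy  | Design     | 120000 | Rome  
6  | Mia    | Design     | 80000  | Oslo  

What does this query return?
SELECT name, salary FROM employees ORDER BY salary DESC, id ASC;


Sorting by salary DESC, then id ASC for ties

6 rows:
Grace, 120000
Wendy, 120000
Xander, 90000
Frank, 80000
Mia, 80000
Bob, 50000


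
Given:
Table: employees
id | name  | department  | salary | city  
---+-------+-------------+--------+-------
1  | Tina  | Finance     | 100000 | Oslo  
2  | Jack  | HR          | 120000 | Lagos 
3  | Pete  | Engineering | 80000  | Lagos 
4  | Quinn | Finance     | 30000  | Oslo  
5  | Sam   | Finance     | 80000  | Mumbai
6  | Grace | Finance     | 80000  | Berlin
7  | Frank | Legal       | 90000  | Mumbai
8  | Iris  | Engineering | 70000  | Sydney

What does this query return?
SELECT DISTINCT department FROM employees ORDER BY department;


All 'department' values (row order): Finance, HR, Engineering, Finance, Finance, Finance, Legal, Engineering
Removing duplicates leaves 4 unique value(s).

4 values:
Engineering
Finance
HR
Legal


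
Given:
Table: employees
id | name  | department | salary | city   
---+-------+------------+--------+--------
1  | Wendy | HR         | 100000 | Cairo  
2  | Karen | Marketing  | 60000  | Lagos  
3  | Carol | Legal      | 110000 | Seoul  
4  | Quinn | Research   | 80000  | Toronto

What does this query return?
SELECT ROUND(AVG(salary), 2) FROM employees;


SUM(salary) = 350000
COUNT = 4
ROUND(AVG, 2) = ROUND(350000 / 4, 2) = 87500.0

87500.0


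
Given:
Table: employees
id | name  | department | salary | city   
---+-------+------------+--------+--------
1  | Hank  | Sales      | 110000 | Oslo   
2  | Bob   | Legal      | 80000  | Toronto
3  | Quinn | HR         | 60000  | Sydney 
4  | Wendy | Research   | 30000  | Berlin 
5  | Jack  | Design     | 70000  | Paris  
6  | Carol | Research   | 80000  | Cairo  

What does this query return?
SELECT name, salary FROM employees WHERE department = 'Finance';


Filtering: department = 'Finance'
Matching rows: 0

Empty result set (0 rows)


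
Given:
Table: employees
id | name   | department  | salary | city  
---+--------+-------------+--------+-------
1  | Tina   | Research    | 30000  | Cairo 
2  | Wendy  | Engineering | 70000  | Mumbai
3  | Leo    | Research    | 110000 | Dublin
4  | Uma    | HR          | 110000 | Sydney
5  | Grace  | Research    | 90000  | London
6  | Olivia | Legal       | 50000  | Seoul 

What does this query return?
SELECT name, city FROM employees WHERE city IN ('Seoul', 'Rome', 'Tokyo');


Filtering: city IN ('Seoul', 'Rome', 'Tokyo')
Matching: 1 rows

1 rows:
Olivia, Seoul


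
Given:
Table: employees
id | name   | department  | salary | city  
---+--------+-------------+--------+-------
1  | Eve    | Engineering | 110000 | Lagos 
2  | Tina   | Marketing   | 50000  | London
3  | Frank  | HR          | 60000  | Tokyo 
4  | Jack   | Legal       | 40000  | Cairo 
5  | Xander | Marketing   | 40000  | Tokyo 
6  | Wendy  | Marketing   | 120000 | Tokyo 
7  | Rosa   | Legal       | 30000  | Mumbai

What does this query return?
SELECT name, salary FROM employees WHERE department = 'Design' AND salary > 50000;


Filtering: department = 'Design' AND salary > 50000
Matching: 0 rows

Empty result set (0 rows)


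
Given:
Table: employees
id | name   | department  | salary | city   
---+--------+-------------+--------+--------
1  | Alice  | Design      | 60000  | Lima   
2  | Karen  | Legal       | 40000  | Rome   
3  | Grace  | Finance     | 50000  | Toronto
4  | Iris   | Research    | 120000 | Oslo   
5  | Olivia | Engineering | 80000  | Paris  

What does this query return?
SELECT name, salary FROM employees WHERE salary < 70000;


Filtering: salary < 70000
Matching: 3 rows

3 rows:
Alice, 60000
Karen, 40000
Grace, 50000


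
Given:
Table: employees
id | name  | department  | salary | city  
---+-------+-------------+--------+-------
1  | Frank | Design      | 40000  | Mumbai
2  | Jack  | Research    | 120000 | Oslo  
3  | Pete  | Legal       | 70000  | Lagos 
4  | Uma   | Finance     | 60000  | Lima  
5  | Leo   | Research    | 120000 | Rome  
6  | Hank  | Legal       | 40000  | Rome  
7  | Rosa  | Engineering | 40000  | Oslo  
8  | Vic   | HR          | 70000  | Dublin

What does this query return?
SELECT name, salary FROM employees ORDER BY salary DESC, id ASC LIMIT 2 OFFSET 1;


Sort by salary DESC (id ASC tiebreak), then skip 1 and take 2
Rows 2 through 3

2 rows:
Leo, 120000
Pete, 70000


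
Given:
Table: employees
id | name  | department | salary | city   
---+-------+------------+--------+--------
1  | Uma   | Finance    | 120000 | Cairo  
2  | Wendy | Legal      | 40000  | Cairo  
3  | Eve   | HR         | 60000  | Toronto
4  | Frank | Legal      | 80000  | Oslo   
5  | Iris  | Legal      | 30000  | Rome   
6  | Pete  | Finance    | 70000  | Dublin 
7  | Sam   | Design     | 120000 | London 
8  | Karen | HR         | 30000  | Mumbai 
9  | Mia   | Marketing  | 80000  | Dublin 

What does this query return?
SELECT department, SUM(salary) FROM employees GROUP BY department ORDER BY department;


Summing salary within each department:
  Design: 120000 = 120000
  Finance: 120000 + 70000 = 190000
  HR: 60000 + 30000 = 90000
  Legal: 40000 + 80000 + 30000 = 150000
  Marketing: 80000 = 80000


5 groups:
Design, 120000
Finance, 190000
HR, 90000
Legal, 150000
Marketing, 80000


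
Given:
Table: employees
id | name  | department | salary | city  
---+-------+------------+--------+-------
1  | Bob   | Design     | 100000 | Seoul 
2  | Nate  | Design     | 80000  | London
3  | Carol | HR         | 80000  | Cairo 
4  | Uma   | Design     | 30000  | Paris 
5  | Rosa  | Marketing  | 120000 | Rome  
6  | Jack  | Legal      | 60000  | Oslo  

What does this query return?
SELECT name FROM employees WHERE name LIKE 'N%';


LIKE 'N%' matches names starting with 'N'
Matching: 1

1 rows:
Nate


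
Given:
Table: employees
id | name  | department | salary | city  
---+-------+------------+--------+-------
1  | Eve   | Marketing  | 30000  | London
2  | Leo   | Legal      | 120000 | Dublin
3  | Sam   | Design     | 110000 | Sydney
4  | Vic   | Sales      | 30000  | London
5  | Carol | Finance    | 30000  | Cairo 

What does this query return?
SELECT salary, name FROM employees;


Projecting columns: salary, name

5 rows:
30000, Eve
120000, Leo
110000, Sam
30000, Vic
30000, Carol


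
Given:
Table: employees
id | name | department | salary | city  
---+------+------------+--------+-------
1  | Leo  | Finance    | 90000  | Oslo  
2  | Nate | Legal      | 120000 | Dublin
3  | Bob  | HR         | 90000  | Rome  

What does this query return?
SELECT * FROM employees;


SELECT * returns all 3 rows with all columns

3 rows:
1, Leo, Finance, 90000, Oslo
2, Nate, Legal, 120000, Dublin
3, Bob, HR, 90000, Rome


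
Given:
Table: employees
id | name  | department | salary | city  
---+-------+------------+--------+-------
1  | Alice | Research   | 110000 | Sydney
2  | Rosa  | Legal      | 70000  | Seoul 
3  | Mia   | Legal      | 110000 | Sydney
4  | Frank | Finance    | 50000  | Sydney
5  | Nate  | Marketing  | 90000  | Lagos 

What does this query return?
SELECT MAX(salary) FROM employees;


Salaries: 110000, 70000, 110000, 50000, 90000
MAX = 110000

110000


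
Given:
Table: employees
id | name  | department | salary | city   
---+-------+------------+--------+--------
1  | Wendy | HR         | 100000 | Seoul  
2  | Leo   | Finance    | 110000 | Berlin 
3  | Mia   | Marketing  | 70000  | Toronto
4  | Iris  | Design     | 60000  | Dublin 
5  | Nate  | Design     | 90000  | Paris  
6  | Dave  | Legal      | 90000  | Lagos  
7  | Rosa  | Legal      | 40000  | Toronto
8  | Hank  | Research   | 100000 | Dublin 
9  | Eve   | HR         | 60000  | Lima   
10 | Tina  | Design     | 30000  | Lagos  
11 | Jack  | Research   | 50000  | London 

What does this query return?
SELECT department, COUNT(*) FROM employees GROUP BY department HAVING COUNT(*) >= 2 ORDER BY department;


Groups with count >= 2:
  Design: 3 -> PASS
  HR: 2 -> PASS
  Legal: 2 -> PASS
  Research: 2 -> PASS
  Finance: 1 -> filtered out
  Marketing: 1 -> filtered out


4 groups:
Design, 3
HR, 2
Legal, 2
Research, 2


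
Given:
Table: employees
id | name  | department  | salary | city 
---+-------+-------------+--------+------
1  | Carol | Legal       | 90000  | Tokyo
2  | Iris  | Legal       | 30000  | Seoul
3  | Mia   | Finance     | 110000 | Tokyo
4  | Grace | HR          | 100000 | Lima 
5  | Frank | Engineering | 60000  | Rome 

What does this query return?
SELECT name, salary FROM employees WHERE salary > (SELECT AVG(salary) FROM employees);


Subquery: AVG(salary) = 78000.0
Filtering: salary > 78000.0
  Carol (90000) -> MATCH
  Mia (110000) -> MATCH
  Grace (100000) -> MATCH


3 rows:
Carol, 90000
Mia, 110000
Grace, 100000


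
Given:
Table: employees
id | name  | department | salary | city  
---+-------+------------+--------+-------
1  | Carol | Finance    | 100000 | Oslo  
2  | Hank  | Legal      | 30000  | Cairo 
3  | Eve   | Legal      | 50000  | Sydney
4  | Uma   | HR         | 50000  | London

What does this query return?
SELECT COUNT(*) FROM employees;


COUNT(*) counts all rows

4


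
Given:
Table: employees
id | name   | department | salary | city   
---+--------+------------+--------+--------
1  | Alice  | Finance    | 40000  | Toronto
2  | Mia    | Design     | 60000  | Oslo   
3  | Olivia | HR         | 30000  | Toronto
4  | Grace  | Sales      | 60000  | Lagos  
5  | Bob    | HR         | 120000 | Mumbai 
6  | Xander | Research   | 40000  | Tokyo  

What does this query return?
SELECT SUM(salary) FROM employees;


SUM(salary) = 40000 + 60000 + 30000 + 60000 + 120000 + 40000 = 350000

350000


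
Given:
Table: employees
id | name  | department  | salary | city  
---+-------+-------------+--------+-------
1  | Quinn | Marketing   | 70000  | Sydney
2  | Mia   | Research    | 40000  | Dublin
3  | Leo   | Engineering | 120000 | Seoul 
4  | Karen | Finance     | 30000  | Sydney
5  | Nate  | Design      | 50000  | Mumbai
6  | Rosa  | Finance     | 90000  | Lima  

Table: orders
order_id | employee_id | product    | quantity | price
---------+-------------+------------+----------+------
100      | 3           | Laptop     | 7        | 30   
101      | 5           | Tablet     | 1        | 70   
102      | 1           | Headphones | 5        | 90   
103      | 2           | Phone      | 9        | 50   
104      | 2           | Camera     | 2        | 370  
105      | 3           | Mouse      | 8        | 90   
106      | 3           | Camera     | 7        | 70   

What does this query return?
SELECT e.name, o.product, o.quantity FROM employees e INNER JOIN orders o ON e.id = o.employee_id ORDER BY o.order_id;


Joining employees.id = orders.employee_id:
  employee Leo (id=3) -> order Laptop
  employee Nate (id=5) -> order Tablet
  employee Quinn (id=1) -> order Headphones
  employee Mia (id=2) -> order Phone
  employee Mia (id=2) -> order Camera
  employee Leo (id=3) -> order Mouse
  employee Leo (id=3) -> order Camera


7 rows:
Leo, Laptop, 7
Nate, Tablet, 1
Quinn, Headphones, 5
Mia, Phone, 9
Mia, Camera, 2
Leo, Mouse, 8
Leo, Camera, 7


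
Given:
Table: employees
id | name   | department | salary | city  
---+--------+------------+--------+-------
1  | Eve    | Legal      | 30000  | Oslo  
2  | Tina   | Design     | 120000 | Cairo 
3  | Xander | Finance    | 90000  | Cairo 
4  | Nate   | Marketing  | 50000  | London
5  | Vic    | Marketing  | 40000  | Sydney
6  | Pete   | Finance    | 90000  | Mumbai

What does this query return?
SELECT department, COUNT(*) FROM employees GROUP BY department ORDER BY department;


Assigning each row to its department group:
  Eve -> Legal
  Tina -> Design
  Xander -> Finance
  Nate -> Marketing
  Vic -> Marketing
  Pete -> Finance


4 groups:
Design, 1
Finance, 2
Legal, 1
Marketing, 2


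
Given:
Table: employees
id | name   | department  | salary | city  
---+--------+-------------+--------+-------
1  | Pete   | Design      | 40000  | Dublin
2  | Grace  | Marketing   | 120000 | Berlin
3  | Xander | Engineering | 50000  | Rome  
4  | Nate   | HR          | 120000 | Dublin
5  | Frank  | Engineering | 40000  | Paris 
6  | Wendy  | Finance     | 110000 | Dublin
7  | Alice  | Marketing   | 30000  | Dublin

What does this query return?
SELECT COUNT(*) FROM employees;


COUNT(*) counts all rows

7


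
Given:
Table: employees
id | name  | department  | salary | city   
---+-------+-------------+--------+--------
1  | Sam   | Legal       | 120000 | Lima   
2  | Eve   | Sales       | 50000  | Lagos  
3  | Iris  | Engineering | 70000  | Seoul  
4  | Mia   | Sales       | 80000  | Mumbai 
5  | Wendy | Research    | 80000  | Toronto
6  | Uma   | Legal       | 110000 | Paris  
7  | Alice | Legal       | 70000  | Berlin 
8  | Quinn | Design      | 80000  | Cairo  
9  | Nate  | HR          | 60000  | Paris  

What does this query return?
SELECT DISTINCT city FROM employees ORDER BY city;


All 'city' values (row order): Lima, Lagos, Seoul, Mumbai, Toronto, Paris, Berlin, Cairo, Paris
Removing duplicates leaves 8 unique value(s).

8 values:
Berlin
Cairo
Lagos
Lima
Mumbai
Paris
Seoul
Toronto


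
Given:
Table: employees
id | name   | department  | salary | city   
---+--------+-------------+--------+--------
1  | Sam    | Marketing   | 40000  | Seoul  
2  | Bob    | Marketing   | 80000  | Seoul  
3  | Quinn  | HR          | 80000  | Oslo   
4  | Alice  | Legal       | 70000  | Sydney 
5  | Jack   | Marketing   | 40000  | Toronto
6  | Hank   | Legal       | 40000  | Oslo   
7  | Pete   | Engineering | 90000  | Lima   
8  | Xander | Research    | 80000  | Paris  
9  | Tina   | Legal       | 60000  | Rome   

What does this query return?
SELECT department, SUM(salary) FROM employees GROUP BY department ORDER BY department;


Summing salary within each department:
  Engineering: 90000 = 90000
  HR: 80000 = 80000
  Legal: 70000 + 40000 + 60000 = 170000
  Marketing: 40000 + 80000 + 40000 = 160000
  Research: 80000 = 80000


5 groups:
Engineering, 90000
HR, 80000
Legal, 170000
Marketing, 160000
Research, 80000


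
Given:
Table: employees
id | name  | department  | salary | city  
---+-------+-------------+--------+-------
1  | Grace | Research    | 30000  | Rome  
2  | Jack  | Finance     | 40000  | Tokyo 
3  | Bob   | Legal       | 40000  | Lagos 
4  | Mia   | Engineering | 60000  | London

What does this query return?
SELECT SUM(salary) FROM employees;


SUM(salary) = 30000 + 40000 + 40000 + 60000 = 170000

170000


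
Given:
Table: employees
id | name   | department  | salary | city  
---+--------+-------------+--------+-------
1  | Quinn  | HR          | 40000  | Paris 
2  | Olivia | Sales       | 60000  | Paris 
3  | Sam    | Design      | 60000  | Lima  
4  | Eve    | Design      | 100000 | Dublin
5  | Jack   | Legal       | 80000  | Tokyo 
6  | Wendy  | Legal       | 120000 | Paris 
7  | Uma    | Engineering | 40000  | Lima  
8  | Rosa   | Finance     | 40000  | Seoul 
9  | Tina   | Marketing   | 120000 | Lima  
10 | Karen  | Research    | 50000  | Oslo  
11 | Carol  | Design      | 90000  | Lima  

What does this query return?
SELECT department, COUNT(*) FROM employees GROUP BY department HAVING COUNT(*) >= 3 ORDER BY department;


Groups with count >= 3:
  Design: 3 -> PASS
  Engineering: 1 -> filtered out
  Finance: 1 -> filtered out
  HR: 1 -> filtered out
  Legal: 2 -> filtered out
  Marketing: 1 -> filtered out
  Research: 1 -> filtered out
  Sales: 1 -> filtered out


1 groups:
Design, 3


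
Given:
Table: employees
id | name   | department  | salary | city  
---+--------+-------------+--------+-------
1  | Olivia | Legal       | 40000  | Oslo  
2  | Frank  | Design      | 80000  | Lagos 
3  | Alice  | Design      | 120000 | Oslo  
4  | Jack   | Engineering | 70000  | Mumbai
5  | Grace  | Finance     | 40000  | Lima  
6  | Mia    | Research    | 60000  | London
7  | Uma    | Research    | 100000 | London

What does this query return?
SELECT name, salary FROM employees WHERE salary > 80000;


Filtering: salary > 80000
Matching: 2 rows

2 rows:
Alice, 120000
Uma, 100000


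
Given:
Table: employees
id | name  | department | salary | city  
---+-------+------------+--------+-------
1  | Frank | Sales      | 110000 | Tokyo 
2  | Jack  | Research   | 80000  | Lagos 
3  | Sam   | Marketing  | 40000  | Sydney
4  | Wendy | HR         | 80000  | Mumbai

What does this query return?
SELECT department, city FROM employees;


Projecting columns: department, city

4 rows:
Sales, Tokyo
Research, Lagos
Marketing, Sydney
HR, Mumbai


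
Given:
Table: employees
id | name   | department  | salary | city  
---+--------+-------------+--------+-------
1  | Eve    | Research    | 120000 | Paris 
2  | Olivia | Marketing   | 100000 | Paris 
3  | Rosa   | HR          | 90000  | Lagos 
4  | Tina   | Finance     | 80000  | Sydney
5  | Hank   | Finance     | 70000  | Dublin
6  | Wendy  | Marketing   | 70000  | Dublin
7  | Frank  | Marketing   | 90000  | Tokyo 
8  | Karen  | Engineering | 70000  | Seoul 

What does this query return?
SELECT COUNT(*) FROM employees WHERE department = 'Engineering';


Counting rows where department = 'Engineering'
  Karen -> MATCH


1


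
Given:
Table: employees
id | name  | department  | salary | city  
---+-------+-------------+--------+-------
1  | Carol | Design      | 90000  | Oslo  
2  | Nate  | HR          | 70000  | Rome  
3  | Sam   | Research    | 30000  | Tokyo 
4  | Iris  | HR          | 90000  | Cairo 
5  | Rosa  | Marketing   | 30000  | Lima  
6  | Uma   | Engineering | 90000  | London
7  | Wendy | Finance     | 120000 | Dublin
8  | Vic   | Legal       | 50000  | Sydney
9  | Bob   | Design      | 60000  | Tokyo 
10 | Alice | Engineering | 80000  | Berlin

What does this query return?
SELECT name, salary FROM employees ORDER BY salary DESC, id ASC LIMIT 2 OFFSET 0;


Sort by salary DESC (id ASC tiebreak), then skip 0 and take 2
Rows 1 through 2

2 rows:
Wendy, 120000
Carol, 90000


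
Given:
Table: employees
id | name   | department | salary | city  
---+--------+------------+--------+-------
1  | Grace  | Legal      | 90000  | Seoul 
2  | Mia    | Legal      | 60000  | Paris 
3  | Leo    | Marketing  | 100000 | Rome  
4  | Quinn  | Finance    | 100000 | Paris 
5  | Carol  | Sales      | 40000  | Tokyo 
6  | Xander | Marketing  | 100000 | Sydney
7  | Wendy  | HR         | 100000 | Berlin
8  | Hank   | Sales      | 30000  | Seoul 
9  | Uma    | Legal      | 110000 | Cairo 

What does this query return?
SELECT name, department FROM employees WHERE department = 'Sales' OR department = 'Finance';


Filtering: department = 'Sales' OR 'Finance'
Matching: 3 rows

3 rows:
Quinn, Finance
Carol, Sales
Hank, Sales


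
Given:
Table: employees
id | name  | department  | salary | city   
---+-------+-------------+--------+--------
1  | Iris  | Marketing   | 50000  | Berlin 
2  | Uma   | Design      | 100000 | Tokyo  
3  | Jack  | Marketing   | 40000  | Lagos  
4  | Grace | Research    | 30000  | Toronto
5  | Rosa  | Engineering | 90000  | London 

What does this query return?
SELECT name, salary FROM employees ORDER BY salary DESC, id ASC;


Sorting by salary DESC, then id ASC for ties

5 rows:
Uma, 100000
Rosa, 90000
Iris, 50000
Jack, 40000
Grace, 30000


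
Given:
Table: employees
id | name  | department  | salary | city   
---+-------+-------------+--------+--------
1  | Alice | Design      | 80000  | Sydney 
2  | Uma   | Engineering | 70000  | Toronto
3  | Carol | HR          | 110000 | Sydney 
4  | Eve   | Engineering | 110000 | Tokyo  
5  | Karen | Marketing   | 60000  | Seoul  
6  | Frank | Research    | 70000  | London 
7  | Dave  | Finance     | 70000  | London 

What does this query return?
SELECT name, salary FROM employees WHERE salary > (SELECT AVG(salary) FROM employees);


Subquery: AVG(salary) = 81428.57
Filtering: salary > 81428.57
  Carol (110000) -> MATCH
  Eve (110000) -> MATCH


2 rows:
Carol, 110000
Eve, 110000


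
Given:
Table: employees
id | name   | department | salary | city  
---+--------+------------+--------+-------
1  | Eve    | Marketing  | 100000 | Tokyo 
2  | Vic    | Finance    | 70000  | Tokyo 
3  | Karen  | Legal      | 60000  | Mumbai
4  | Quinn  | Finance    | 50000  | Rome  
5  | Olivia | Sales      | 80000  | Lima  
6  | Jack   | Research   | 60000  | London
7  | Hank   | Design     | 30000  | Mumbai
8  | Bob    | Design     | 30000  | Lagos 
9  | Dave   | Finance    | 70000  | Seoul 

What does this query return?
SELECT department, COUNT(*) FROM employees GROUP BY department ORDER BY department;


Assigning each row to its department group:
  Eve -> Marketing
  Vic -> Finance
  Karen -> Legal
  Quinn -> Finance
  Olivia -> Sales
  Jack -> Research
  Hank -> Design
  Bob -> Design
  Dave -> Finance


6 groups:
Design, 2
Finance, 3
Legal, 1
Marketing, 1
Research, 1
Sales, 1


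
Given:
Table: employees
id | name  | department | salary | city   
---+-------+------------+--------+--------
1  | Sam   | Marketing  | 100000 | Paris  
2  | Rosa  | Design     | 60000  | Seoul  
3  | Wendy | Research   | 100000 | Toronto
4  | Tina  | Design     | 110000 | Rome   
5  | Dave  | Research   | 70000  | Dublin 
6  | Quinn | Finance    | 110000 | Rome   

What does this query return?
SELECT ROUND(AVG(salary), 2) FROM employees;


SUM(salary) = 550000
COUNT = 6
ROUND(AVG, 2) = ROUND(550000 / 6, 2) = 91666.67

91666.67


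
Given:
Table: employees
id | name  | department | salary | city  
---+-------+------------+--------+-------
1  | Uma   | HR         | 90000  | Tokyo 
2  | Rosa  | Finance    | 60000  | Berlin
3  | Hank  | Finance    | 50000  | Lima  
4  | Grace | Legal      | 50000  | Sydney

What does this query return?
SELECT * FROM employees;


SELECT * returns all 4 rows with all columns

4 rows:
1, Uma, HR, 90000, Tokyo
2, Rosa, Finance, 60000, Berlin
3, Hank, Finance, 50000, Lima
4, Grace, Legal, 50000, Sydney


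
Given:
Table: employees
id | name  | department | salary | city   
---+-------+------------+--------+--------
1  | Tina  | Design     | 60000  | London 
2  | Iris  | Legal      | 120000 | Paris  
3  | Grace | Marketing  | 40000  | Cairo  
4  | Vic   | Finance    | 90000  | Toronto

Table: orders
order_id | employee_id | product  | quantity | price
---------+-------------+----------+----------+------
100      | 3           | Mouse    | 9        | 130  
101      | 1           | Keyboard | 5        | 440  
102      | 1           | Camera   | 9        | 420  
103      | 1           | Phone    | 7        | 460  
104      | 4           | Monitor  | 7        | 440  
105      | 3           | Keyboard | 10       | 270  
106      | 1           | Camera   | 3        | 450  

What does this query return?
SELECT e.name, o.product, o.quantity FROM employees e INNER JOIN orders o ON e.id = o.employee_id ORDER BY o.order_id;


Joining employees.id = orders.employee_id:
  employee Grace (id=3) -> order Mouse
  employee Tina (id=1) -> order Keyboard
  employee Tina (id=1) -> order Camera
  employee Tina (id=1) -> order Phone
  employee Vic (id=4) -> order Monitor
  employee Grace (id=3) -> order Keyboard
  employee Tina (id=1) -> order Camera


7 rows:
Grace, Mouse, 9
Tina, Keyboard, 5
Tina, Camera, 9
Tina, Phone, 7
Vic, Monitor, 7
Grace, Keyboard, 10
Tina, Camera, 3


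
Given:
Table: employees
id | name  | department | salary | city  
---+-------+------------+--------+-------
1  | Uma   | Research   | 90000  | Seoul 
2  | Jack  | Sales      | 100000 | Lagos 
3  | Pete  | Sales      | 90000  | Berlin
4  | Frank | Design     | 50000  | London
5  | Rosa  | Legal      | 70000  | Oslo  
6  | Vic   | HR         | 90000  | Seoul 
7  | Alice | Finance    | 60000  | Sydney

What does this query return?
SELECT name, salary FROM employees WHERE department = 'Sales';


Filtering: department = 'Sales'
Matching rows: 2

2 rows:
Jack, 100000
Pete, 90000


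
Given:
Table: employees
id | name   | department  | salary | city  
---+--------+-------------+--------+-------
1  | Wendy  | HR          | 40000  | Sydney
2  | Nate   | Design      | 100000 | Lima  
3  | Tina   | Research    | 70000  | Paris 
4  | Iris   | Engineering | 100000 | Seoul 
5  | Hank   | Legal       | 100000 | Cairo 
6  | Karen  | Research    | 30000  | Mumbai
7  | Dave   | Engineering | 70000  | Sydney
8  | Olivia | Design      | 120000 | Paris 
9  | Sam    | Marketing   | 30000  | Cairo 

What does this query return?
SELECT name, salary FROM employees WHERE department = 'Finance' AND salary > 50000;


Filtering: department = 'Finance' AND salary > 50000
Matching: 0 rows

Empty result set (0 rows)


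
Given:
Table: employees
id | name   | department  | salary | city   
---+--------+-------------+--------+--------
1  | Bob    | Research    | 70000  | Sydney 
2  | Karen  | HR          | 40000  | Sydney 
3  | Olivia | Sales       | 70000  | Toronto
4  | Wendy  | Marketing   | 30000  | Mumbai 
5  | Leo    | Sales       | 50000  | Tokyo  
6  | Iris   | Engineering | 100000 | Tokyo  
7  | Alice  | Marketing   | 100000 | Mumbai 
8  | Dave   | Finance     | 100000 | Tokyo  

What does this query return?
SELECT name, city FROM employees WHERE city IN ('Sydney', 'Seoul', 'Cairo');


Filtering: city IN ('Sydney', 'Seoul', 'Cairo')
Matching: 2 rows

2 rows:
Bob, Sydney
Karen, Sydney


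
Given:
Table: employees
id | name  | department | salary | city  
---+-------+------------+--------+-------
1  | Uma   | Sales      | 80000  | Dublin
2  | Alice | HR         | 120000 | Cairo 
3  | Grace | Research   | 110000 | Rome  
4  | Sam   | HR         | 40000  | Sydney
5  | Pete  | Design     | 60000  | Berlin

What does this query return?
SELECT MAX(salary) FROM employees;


Salaries: 80000, 120000, 110000, 40000, 60000
MAX = 120000

120000


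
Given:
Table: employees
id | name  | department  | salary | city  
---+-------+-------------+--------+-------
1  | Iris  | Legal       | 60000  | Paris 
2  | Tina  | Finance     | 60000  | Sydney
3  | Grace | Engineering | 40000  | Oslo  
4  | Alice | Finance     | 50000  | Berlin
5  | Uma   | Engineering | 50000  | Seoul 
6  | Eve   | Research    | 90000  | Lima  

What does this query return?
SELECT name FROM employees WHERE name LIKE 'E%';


LIKE 'E%' matches names starting with 'E'
Matching: 1

1 rows:
Eve


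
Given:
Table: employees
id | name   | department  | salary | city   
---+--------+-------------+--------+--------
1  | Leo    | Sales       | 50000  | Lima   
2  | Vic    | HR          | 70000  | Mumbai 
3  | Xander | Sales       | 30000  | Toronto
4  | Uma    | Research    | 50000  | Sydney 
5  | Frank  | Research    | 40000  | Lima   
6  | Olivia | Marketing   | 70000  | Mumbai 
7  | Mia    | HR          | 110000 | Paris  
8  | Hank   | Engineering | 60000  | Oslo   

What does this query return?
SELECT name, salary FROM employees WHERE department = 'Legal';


Filtering: department = 'Legal'
Matching rows: 0

Empty result set (0 rows)


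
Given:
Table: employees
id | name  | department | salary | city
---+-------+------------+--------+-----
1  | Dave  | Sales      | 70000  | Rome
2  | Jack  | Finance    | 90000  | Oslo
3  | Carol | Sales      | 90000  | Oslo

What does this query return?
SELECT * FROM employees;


SELECT * returns all 3 rows with all columns

3 rows:
1, Dave, Sales, 70000, Rome
2, Jack, Finance, 90000, Oslo
3, Carol, Sales, 90000, Oslo


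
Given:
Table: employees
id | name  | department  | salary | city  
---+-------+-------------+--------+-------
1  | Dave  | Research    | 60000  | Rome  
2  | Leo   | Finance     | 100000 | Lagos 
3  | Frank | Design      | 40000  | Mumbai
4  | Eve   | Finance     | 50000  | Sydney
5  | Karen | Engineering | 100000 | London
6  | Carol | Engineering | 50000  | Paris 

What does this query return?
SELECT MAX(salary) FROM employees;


Salaries: 60000, 100000, 40000, 50000, 100000, 50000
MAX = 100000

100000


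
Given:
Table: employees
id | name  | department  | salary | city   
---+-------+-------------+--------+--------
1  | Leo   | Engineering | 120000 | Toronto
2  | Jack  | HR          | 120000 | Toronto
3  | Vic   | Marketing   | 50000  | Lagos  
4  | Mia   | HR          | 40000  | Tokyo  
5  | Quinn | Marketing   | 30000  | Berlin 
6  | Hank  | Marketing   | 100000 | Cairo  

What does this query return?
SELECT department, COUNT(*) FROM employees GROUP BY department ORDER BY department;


Assigning each row to its department group:
  Leo -> Engineering
  Jack -> HR
  Vic -> Marketing
  Mia -> HR
  Quinn -> Marketing
  Hank -> Marketing


3 groups:
Engineering, 1
HR, 2
Marketing, 3


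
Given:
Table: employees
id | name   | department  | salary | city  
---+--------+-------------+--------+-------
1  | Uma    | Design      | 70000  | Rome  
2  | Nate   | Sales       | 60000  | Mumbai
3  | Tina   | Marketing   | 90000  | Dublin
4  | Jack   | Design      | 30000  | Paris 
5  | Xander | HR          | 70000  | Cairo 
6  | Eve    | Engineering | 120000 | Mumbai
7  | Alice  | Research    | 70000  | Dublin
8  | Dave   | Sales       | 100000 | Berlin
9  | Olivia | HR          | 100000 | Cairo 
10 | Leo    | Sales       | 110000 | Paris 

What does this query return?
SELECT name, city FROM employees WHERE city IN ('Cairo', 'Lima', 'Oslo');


Filtering: city IN ('Cairo', 'Lima', 'Oslo')
Matching: 2 rows

2 rows:
Xander, Cairo
Olivia, Cairo


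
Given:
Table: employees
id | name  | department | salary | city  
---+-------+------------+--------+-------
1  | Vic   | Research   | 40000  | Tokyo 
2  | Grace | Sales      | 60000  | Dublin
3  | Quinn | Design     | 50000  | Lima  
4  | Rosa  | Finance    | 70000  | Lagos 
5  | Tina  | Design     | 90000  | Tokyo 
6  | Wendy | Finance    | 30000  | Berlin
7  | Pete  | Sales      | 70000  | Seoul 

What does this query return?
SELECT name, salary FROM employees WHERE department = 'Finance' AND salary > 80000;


Filtering: department = 'Finance' AND salary > 80000
Matching: 0 rows

Empty result set (0 rows)


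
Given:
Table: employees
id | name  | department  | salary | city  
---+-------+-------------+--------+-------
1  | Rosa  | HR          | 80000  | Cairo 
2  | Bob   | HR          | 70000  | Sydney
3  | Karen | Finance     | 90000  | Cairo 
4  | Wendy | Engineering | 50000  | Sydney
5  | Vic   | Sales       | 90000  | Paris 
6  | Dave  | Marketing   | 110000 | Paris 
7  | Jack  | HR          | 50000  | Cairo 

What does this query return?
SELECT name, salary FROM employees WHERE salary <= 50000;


Filtering: salary <= 50000
Matching: 2 rows

2 rows:
Wendy, 50000
Jack, 50000
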